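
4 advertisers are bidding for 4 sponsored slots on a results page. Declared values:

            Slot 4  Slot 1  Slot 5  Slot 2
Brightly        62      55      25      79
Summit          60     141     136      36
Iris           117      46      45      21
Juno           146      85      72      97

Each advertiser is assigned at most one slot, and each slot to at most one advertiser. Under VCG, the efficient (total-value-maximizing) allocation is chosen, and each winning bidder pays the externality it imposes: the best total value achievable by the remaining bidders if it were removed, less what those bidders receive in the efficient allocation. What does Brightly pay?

Brightly pays $17.

Efficient allocation: Brightly→Slot 2 ($79), Summit→Slot 5 ($136), Iris→Slot 4 ($117), Juno→Slot 1 ($85); total welfare W = $417.
Brightly receives Slot 2 at value $79, so the others get W − 79 = $338.
Without Brightly: best allocation of the remaining 3 bidders over all 4 slots is Summit→Slot 1 ($141), Iris→Slot 4 ($117), Juno→Slot 2 ($97), total $355.
VCG payment = (others' best without Brightly) − (others' welfare with Brightly) = 355 − 338 = $17.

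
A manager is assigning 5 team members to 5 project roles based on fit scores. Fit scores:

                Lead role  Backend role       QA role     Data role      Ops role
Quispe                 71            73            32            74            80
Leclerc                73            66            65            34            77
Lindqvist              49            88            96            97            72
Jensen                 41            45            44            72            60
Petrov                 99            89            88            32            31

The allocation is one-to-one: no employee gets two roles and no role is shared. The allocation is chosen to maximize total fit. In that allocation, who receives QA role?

Optimal: Quispe→Backend role (73 pts), Leclerc→Ops role (77 pts), Lindqvist→QA role (96 pts), Jensen→Data role (72 pts), Petrov→Lead role (99 pts) — total 73+77+96+72+99 = 417 pts.
Row-greedy (each employee in turn takes its best remaining role) gives 383 pts, worse by 34.
Next-best assignment: Quispe→Ops role, Leclerc→Backend role, Lindqvist→QA role, Jensen→Data role, Petrov→Lead role = 413 pts.
Every other assignment is strictly worse.
Lindqvist's own top role is Data role (97 pts), but forcing Lindqvist→Data role and reassigning the rest optimally gives only 394 pts — worse by 23.

Lindqvist receives QA role.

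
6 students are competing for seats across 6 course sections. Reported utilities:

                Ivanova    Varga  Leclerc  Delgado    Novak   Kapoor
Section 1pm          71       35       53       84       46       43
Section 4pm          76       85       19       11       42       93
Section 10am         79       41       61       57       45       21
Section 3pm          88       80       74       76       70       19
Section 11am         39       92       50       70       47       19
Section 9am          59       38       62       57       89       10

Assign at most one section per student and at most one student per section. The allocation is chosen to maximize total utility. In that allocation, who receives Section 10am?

This is a one-to-one assignment (maximum-weight bipartite matching).
Optimal: Ivanova→Section 10am (79 points), Varga→Section 11am (92 points), Leclerc→Section 3pm (74 points), Delgado→Section 1pm (84 points), Novak→Section 9am (89 points), Kapoor→Section 4pm (93 points) — total 79+92+74+84+89+93 = 511 points.
Row-greedy (each student in turn takes its best remaining section) gives 464 points, worse by 47.
Next-best assignment: Ivanova→Section 3pm, Varga→Section 11am, Leclerc→Section 10am, Delgado→Section 1pm, Novak→Section 9am, Kapoor→Section 4pm = 507 points.
Ivanova's own top section is Section 3pm (88 points), but forcing Ivanova→Section 3pm and reassigning the rest optimally gives only 507 points — worse by 4.

Ivanova receives Section 10am.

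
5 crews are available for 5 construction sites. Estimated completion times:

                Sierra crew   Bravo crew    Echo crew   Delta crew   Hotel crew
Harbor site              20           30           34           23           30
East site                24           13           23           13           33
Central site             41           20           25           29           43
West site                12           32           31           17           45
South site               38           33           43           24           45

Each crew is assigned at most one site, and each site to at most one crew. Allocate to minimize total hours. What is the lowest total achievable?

Min total: 104 hours

Optimal: Sierra crew→West site (12 hours), Bravo crew→East site (13 hours), Echo crew→Central site (25 hours), Delta crew→South site (24 hours), Hotel crew→Harbor site (30 hours) — total 12+13+25+24+30 = 104 hours.
Row-greedy (each crew in turn takes its cheapest remaining site) gives 118 hours, worse by 14.
Every other assignment is strictly worse.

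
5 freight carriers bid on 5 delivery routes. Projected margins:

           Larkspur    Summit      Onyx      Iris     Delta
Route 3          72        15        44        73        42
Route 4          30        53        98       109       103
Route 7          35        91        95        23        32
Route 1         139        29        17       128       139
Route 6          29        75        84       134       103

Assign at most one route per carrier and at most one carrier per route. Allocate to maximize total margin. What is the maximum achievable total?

Optimal: Larkspur→Route 3 ($72k), Summit→Route 7 ($91k), Onyx→Route 4 ($98k), Iris→Route 6 ($134k), Delta→Route 1 ($139k) — total 72+91+98+134+139 = $534k.
Max-entry greedy (repeatedly take the single best remaining cell) gives $486k, worse by 48.

Max total: $534k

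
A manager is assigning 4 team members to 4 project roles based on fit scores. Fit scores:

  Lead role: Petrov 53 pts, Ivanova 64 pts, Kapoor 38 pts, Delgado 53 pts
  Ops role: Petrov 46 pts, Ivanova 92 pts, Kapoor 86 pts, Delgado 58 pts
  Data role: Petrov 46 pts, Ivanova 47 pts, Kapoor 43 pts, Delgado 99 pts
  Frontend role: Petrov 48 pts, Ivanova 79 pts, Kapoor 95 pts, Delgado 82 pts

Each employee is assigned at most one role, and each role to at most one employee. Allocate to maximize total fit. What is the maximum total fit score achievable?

Optimal: Petrov→Lead role (53 pts), Ivanova→Ops role (92 pts), Kapoor→Frontend role (95 pts), Delgado→Data role (99 pts) — total 53+92+95+99 = 339 pts.
Column-greedy (each role in turn goes to its best remaining employee) gives 297 pts, worse by 42.

Max total: 339 pts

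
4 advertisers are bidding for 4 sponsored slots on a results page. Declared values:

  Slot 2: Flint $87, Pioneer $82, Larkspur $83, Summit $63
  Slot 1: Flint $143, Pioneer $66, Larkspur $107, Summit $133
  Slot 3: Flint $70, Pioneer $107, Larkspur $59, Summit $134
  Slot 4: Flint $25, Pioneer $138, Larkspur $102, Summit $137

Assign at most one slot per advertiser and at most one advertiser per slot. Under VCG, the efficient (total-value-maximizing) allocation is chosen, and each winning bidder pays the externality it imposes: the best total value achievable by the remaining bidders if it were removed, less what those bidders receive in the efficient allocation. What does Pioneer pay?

Efficient allocation: Flint→Slot 1 ($143), Pioneer→Slot 4 ($138), Larkspur→Slot 2 ($83), Summit→Slot 3 ($134); total welfare W = $498.
Pioneer receives Slot 4 at value $138, so the others get W − 138 = $360.
Without Pioneer: best allocation of the remaining 3 bidders over all 4 slots is Flint→Slot 1 ($143), Larkspur→Slot 4 ($102), Summit→Slot 3 ($134), total $379.
VCG payment = (others' best without Pioneer) − (others' welfare with Pioneer) = 379 − 360 = $19.

Pioneer pays $19.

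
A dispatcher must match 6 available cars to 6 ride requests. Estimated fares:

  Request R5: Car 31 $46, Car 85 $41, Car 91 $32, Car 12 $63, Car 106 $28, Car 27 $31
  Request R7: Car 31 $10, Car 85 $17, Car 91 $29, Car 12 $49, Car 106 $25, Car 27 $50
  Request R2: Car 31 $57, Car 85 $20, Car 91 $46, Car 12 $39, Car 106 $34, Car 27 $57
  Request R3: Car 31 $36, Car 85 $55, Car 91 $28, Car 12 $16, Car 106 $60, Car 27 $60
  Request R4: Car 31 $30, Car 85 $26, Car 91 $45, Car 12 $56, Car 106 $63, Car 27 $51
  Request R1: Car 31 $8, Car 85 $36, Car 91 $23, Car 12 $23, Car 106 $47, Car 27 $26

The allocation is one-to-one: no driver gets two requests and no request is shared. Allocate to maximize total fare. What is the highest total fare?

This is a one-to-one assignment (maximum-weight bipartite matching).
Optimal: Car 31→Request R2 ($57), Car 85→Request R3 ($55), Car 91→Request R4 ($45), Car 12→Request R5 ($63), Car 106→Request R1 ($47), Car 27→Request R7 ($50) — total 57+55+45+63+47+50 = $317.
Column-greedy (each request in turn goes to its best remaining driver) gives $311, worse by 6.
Next-best assignment: Car 31→Request R2, Car 85→Request R3, Car 91→Request R1, Car 12→Request R5, Car 106→Request R4, Car 27→Request R7 = $311.
Checked against all permutations: $317 is optimal.

Maximum total: $317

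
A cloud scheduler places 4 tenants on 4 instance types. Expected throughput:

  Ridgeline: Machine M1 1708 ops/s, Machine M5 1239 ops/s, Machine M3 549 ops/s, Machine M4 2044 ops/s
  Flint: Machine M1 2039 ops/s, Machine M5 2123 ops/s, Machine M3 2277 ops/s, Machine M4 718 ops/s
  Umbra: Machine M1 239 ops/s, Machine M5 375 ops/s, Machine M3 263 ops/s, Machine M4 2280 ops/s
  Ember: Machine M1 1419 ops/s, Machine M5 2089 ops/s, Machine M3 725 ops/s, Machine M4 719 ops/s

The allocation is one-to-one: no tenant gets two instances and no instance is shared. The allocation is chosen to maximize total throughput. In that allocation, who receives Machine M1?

This is the linear assignment problem.
Optimal: Ridgeline→Machine M1 (1708 ops/s), Flint→Machine M3 (2277 ops/s), Umbra→Machine M4 (2280 ops/s), Ember→Machine M5 (2089 ops/s) — total 1708+2277+2280+2089 = 8354 ops/s.
Row-greedy (each tenant in turn takes its best remaining instance) gives 6115 ops/s, worse by 2239.
Next-best assignment: Ridgeline→Machine M5, Flint→Machine M3, Umbra→Machine M4, Ember→Machine M1 = 7215 ops/s.
Ridgeline's own top instance is Machine M4 (2044 ops/s), but forcing Ridgeline→Machine M4 and reassigning the rest optimally gives only 6649 ops/s — worse by 1705.

Ridgeline receives Machine M1.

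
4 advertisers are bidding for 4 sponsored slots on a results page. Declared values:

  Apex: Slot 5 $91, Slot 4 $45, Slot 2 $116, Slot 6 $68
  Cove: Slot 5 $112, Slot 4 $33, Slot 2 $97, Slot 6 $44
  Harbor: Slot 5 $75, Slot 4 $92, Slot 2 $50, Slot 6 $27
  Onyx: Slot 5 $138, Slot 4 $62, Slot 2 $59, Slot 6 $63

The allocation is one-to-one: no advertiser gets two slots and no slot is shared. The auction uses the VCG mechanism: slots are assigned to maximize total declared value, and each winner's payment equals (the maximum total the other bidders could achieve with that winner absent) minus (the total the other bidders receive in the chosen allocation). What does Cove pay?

Efficient allocation: Apex→Slot 6 ($68), Cove→Slot 2 ($97), Harbor→Slot 4 ($92), Onyx→Slot 5 ($138); total welfare W = $395.
Cove receives Slot 2 at value $97, so the others get W − 97 = $298.
Without Cove: best allocation of the remaining 3 bidders over all 4 slots is Apex→Slot 2 ($116), Harbor→Slot 4 ($92), Onyx→Slot 5 ($138), total $346.
VCG payment = (others' best without Cove) − (others' welfare with Cove) = 346 − 298 = $48.

Cove pays $48.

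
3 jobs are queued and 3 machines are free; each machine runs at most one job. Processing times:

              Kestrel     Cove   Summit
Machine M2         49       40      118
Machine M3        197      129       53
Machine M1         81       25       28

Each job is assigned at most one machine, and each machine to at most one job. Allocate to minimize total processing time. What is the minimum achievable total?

Treat this as an assignment problem: match each job to one machine.
Optimal: Kestrel→Machine M2 (49 min), Cove→Machine M1 (25 min), Summit→Machine M3 (53 min) — total 49+25+53 = 127 min.
Column-greedy (each machine in turn goes to its cheapest remaining job) gives 174 min, worse by 47.
Next-best assignment: Kestrel→Machine M1, Cove→Machine M2, Summit→Machine M3 = 174 min.

Minimum total: 127 min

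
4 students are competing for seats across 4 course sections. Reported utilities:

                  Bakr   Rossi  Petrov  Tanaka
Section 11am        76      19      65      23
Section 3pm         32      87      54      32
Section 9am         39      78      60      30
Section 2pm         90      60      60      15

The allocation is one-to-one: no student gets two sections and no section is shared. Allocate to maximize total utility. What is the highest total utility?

Optimal: Bakr→Section 2pm (90 points), Rossi→Section 3pm (87 points), Petrov→Section 11am (65 points), Tanaka→Section 9am (30 points) — total 90+87+65+30 = 272 points.
Column-greedy (each section in turn goes to its best remaining student) gives 238 points, worse by 34.
Next-best assignment: Bakr→Section 2pm, Rossi→Section 9am, Petrov→Section 11am, Tanaka→Section 3pm = 265 points.
Swapping Bakr↔Tanaka (Bakr→Section 9am 39 points, Tanaka→Section 2pm 15 points) loses 66.
No other one-to-one assignment exceeds 272 points.

Max total: 272 points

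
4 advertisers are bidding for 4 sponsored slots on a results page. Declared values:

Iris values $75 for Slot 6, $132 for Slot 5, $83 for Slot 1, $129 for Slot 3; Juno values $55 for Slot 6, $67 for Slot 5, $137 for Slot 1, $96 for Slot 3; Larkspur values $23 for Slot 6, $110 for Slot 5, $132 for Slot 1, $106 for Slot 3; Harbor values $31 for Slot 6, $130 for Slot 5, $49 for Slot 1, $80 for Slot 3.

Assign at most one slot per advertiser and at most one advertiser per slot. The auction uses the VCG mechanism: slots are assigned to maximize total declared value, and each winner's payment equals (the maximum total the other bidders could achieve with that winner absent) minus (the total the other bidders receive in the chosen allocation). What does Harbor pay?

Harbor pays $58.

Efficient allocation: Iris→Slot 6 ($75), Juno→Slot 1 ($137), Larkspur→Slot 3 ($106), Harbor→Slot 5 ($130); total welfare W = $448.
Harbor receives Slot 5 at value $130, so the others get W − 130 = $318.
Without Harbor: best allocation of the remaining 3 bidders over all 4 slots is Iris→Slot 3 ($129), Juno→Slot 1 ($137), Larkspur→Slot 5 ($110), total $376.
VCG payment = (others' best without Harbor) − (others' welfare with Harbor) = 376 − 318 = $58.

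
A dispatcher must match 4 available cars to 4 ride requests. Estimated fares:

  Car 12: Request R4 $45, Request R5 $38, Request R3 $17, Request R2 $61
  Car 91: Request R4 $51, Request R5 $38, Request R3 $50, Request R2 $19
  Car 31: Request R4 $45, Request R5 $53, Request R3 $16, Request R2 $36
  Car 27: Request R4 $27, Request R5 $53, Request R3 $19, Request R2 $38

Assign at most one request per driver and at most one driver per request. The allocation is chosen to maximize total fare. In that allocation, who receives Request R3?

Optimal: Car 12→Request R2 ($61), Car 91→Request R3 ($50), Car 31→Request R4 ($45), Car 27→Request R5 ($53) — total 61+50+45+53 = $209.
Car 91's own top request is Request R4 ($51), but forcing Car 91→Request R4 and reassigning the rest optimally gives only $184 — worse by 25.

Car 91 receives Request R3.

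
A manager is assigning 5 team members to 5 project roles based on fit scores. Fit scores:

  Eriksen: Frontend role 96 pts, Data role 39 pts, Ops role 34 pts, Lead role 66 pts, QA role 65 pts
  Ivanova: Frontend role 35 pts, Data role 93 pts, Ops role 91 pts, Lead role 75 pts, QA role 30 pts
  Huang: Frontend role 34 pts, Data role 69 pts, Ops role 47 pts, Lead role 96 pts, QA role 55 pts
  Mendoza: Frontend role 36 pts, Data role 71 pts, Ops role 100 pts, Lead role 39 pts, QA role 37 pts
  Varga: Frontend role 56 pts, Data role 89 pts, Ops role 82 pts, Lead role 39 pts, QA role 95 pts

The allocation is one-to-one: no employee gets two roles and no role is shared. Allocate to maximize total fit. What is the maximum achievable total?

Maximum total: 480 pts

Treat this as an assignment problem: match each employee to one role.
Optimal: Eriksen→Frontend role (96 pts), Ivanova→Data role (93 pts), Huang→Lead role (96 pts), Mendoza→Ops role (100 pts), Varga→QA role (95 pts) — total 96+93+96+100+95 = 480 pts.
Next-best assignment: Eriksen→Frontend role, Ivanova→Ops role, Huang→Lead role, Mendoza→Data role, Varga→QA role = 449 pts.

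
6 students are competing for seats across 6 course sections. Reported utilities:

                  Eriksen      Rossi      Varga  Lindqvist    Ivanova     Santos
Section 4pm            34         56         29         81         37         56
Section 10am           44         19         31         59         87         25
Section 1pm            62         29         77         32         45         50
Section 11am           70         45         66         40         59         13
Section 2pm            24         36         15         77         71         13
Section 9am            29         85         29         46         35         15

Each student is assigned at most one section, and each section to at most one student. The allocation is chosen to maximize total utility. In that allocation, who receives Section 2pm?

Optimal: Eriksen→Section 11am (70 points), Rossi→Section 9am (85 points), Varga→Section 1pm (77 points), Lindqvist→Section 2pm (77 points), Ivanova→Section 10am (87 points), Santos→Section 4pm (56 points) — total 70+85+77+77+87+56 = 452 points.
Next-best assignment: Eriksen→Section 1pm, Rossi→Section 9am, Varga→Section 11am, Lindqvist→Section 2pm, Ivanova→Section 10am, Santos→Section 4pm = 433 points.
Checked against all permutations: 452 points is optimal.
Lindqvist's own top section is Section 4pm (81 points), but forcing Lindqvist→Section 4pm and reassigning the rest optimally gives only 413 points — worse by 39.

Lindqvist receives Section 2pm.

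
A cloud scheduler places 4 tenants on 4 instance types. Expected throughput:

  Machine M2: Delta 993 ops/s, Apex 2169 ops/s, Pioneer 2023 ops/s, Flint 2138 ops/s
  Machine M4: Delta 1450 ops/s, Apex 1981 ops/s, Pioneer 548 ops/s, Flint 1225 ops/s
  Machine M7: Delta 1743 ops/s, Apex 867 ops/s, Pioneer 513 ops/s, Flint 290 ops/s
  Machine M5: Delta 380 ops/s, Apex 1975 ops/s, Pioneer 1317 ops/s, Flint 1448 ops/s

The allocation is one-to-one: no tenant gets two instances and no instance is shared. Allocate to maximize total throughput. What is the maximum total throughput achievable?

This is the linear assignment problem.
Optimal: Delta→Machine M7 (1743 ops/s), Apex→Machine M4 (1981 ops/s), Pioneer→Machine M2 (2023 ops/s), Flint→Machine M5 (1448 ops/s) — total 1743+1981+2023+1448 = 7195 ops/s.
Column-greedy (each instance in turn goes to its best remaining tenant) gives 5580 ops/s, worse by 1615.
Next-best assignment: Delta→Machine M7, Apex→Machine M4, Pioneer→Machine M5, Flint→Machine M2 = 7179 ops/s.

Max total: 7195 ops/s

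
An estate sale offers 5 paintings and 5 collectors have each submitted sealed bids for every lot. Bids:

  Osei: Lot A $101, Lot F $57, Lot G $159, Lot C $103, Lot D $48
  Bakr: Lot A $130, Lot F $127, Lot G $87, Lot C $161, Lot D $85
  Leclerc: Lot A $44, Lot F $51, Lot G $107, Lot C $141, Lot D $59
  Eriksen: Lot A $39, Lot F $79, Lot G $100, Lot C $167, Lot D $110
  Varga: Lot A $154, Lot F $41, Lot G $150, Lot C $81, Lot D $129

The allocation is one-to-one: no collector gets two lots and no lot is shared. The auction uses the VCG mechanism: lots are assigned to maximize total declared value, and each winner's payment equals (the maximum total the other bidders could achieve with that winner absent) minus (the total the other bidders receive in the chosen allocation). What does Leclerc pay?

Leclerc pays $57.

Efficient allocation: Osei→Lot G ($159), Bakr→Lot F ($127), Leclerc→Lot C ($141), Eriksen→Lot D ($110), Varga→Lot A ($154); total welfare W = $691.
Leclerc receives Lot C at value $141, so the others get W − 141 = $550.
Without Leclerc: best allocation of the remaining 4 bidders over all 5 lots is Osei→Lot G ($159), Bakr→Lot F ($127), Eriksen→Lot C ($167), Varga→Lot A ($154), total $607.
VCG payment = (others' best without Leclerc) − (others' welfare with Leclerc) = 607 − 550 = $57.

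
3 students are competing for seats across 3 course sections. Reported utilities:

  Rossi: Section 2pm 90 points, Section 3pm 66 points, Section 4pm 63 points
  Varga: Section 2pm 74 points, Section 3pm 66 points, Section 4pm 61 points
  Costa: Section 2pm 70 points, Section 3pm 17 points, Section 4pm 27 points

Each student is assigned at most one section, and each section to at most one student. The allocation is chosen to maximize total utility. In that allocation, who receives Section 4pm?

Rossi receives Section 4pm.

Optimal: Rossi→Section 4pm (63 points), Varga→Section 3pm (66 points), Costa→Section 2pm (70 points) — total 63+66+70 = 199 points.
Max-entry greedy (repeatedly take the single best remaining cell) gives 183 points, worse by 16.
Next-best assignment: Rossi→Section 3pm, Varga→Section 4pm, Costa→Section 2pm = 197 points.
Swapping Varga↔Costa (Varga→Section 2pm 74 points, Costa→Section 3pm 17 points) loses 45.
Rossi's own top section is Section 2pm (90 points), but forcing Rossi→Section 2pm and reassigning the rest optimally gives only 183 points — worse by 16.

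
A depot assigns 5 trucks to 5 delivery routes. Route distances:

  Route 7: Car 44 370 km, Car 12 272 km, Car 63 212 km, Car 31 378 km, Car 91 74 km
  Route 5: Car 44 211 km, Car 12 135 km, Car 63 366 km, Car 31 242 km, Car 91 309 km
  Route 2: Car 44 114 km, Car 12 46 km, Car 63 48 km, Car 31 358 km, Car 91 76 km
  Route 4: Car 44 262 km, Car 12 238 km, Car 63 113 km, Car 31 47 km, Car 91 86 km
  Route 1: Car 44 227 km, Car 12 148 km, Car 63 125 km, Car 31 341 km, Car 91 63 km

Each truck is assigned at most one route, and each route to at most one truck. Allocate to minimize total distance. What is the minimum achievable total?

Minimum total: 495 km

Optimal: Car 44→Route 2 (114 km), Car 12→Route 5 (135 km), Car 63→Route 1 (125 km), Car 31→Route 4 (47 km), Car 91→Route 7 (74 km) — total 114+135+125+47+74 = 495 km.
Min-entry greedy (repeatedly take the single cheapest remaining cell) gives 579 km, worse by 84.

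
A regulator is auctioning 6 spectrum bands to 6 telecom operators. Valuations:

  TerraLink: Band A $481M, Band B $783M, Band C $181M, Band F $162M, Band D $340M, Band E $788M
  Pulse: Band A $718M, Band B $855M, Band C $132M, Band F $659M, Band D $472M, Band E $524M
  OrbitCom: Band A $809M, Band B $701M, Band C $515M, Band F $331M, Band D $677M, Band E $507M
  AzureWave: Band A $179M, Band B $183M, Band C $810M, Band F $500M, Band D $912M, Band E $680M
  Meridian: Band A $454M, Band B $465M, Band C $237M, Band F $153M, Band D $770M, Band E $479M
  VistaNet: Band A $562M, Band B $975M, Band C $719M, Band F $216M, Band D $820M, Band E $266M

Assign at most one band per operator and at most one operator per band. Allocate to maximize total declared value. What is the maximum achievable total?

Max total: $4811M

Optimal: TerraLink→Band E ($788M), Pulse→Band F ($659M), OrbitCom→Band A ($809M), AzureWave→Band C ($810M), Meridian→Band D ($770M), VistaNet→Band B ($975M) — total 788+659+809+810+770+975 = $4811M.
No other one-to-one assignment exceeds $4811M.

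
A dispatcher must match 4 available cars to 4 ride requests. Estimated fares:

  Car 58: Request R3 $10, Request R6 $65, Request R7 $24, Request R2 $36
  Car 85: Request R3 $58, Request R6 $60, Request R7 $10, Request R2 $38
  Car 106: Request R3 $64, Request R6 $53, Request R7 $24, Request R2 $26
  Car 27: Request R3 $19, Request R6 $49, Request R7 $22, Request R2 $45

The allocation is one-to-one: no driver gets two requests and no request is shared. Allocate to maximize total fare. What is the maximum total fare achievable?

Max total: $193

Optimal: Car 58→Request R7 ($24), Car 85→Request R6 ($60), Car 106→Request R3 ($64), Car 27→Request R2 ($45) — total 24+60+64+45 = $193.
Column-greedy (each request in turn goes to its best remaining driver) gives $189, worse by 4.
Next-best assignment: Car 58→Request R6, Car 85→Request R3, Car 106→Request R7, Car 27→Request R2 = $192.
Checked against all permutations: $193 is optimal.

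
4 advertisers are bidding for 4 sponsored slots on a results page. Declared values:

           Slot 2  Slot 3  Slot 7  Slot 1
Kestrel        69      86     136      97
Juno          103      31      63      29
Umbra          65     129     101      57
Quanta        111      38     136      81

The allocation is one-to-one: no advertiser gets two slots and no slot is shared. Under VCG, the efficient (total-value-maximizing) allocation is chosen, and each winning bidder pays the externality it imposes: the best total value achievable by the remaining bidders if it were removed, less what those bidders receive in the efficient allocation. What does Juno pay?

Efficient allocation: Kestrel→Slot 1 ($97), Juno→Slot 2 ($103), Umbra→Slot 3 ($129), Quanta→Slot 7 ($136); total welfare W = $465.
Juno receives Slot 2 at value $103, so the others get W − 103 = $362.
Without Juno: best allocation of the remaining 3 bidders over all 4 slots is Kestrel→Slot 7 ($136), Umbra→Slot 3 ($129), Quanta→Slot 2 ($111), total $376.
VCG payment = (others' best without Juno) − (others' welfare with Juno) = 376 − 362 = $14.

Juno pays $14.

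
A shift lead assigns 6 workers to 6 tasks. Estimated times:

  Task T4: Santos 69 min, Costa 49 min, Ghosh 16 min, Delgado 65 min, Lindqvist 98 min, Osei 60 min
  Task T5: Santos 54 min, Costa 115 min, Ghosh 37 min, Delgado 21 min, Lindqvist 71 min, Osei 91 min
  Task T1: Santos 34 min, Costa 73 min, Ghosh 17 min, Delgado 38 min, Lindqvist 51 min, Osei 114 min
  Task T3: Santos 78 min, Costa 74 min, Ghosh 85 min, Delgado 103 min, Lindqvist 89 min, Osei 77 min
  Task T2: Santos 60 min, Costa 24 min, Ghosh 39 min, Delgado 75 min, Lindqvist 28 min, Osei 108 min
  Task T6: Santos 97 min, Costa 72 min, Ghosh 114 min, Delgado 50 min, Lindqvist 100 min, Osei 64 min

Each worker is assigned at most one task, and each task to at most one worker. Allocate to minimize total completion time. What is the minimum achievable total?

Minimum total: 237 min

Optimal: Santos→Task T1 (34 min), Costa→Task T3 (74 min), Ghosh→Task T4 (16 min), Delgado→Task T5 (21 min), Lindqvist→Task T2 (28 min), Osei→Task T6 (64 min) — total 34+74+16+21+28+64 = 237 min.
Row-greedy (each worker in turn takes its cheapest remaining task) gives 248 min, worse by 11.
Swapping Osei↔Costa (Osei→Task T3 77 min, Costa→Task T6 72 min) adds 11.
Checked against all permutations: 237 min is optimal.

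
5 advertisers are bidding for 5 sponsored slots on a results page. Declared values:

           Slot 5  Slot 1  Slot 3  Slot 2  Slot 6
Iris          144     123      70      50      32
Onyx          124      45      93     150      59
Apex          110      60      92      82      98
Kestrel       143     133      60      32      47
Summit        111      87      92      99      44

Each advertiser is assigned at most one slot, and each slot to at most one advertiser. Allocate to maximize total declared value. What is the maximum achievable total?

Maximum total: $617

Treat this as an assignment problem: match each advertiser to one slot.
Optimal: Iris→Slot 5 ($144), Onyx→Slot 2 ($150), Apex→Slot 6 ($98), Kestrel→Slot 1 ($133), Summit→Slot 3 ($92) — total 144+150+98+133+92 = $617.
Column-greedy (each slot in turn goes to its best remaining advertiser) gives $567, worse by 50.
Next-best assignment: Iris→Slot 1, Onyx→Slot 2, Apex→Slot 6, Kestrel→Slot 5, Summit→Slot 3 = $606.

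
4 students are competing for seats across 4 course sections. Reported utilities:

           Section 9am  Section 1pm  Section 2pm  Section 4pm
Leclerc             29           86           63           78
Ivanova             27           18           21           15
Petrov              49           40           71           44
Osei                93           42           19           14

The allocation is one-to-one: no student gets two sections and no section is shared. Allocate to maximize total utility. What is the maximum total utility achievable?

Max total: 265 points

Optimal: Leclerc→Section 1pm (86 points), Ivanova→Section 4pm (15 points), Petrov→Section 2pm (71 points), Osei→Section 9am (93 points) — total 86+15+71+93 = 265 points.
Row-greedy (each student in turn takes its best remaining section) gives 198 points, worse by 67.
Next-best assignment: Leclerc→Section 4pm, Ivanova→Section 1pm, Petrov→Section 2pm, Osei→Section 9am = 260 points.
No other one-to-one assignment exceeds 265 points.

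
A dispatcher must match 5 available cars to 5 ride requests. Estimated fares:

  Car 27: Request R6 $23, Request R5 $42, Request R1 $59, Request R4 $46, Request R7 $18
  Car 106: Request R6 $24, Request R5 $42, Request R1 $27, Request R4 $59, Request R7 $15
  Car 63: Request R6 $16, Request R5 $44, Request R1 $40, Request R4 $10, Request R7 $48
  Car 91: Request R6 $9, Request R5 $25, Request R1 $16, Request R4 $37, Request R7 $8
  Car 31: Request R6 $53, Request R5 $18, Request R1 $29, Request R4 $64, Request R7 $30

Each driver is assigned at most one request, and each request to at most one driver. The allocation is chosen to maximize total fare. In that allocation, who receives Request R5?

Car 91 receives Request R5.

Optimal: Car 27→Request R1 ($59), Car 106→Request R4 ($59), Car 63→Request R7 ($48), Car 91→Request R5 ($25), Car 31→Request R6 ($53) — total 59+59+48+25+53 = $244.
Column-greedy (each request in turn goes to its best remaining driver) gives $223, worse by 21.
Next-best assignment: Car 27→Request R1, Car 106→Request R5, Car 63→Request R7, Car 91→Request R4, Car 31→Request R6 = $239.
Car 91's own top request is Request R4 ($37), but forcing Car 91→Request R4 and reassigning the rest optimally gives only $239 — worse by 5.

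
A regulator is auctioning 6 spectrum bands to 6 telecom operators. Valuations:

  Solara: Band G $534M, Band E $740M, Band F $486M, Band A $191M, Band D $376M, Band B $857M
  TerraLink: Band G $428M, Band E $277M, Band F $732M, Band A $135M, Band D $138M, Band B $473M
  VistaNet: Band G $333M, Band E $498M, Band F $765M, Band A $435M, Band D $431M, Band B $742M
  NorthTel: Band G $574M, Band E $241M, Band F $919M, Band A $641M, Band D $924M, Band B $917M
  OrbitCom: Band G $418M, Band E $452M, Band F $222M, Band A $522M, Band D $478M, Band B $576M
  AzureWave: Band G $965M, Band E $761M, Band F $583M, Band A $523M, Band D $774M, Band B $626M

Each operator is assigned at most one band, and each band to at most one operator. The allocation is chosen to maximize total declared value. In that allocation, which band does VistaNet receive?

VistaNet receives Band B.

This is the linear assignment problem.
Optimal: Solara→Band E ($740M), TerraLink→Band F ($732M), VistaNet→Band B ($742M), NorthTel→Band D ($924M), OrbitCom→Band A ($522M), AzureWave→Band G ($965M) — total 740+732+742+924+522+965 = $4625M.
VistaNet's own top band is Band F ($765M), but forcing VistaNet→Band F and reassigning the rest optimally gives only $4389M — worse by 236.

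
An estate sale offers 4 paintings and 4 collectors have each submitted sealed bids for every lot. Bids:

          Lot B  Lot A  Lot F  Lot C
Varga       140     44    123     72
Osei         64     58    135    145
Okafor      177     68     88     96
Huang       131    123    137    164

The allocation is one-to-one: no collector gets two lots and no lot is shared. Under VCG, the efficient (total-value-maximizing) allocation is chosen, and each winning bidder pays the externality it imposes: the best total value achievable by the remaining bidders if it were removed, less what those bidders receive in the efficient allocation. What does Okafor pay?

Efficient allocation: Varga→Lot F ($123), Osei→Lot C ($145), Okafor→Lot B ($177), Huang→Lot A ($123); total welfare W = $568.
Okafor receives Lot B at value $177, so the others get W − 177 = $391.
Without Okafor: best allocation of the remaining 3 bidders over all 4 lots is Varga→Lot B ($140), Osei→Lot F ($135), Huang→Lot C ($164), total $439.
VCG payment = (others' best without Okafor) − (others' welfare with Okafor) = 439 − 391 = $48.

Okafor pays $48.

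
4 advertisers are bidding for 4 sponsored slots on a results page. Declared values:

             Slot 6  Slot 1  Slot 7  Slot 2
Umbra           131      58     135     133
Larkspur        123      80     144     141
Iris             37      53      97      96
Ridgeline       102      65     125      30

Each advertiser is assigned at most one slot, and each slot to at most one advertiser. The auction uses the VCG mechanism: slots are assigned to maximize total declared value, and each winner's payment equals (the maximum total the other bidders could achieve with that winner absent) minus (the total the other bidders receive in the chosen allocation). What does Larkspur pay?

Larkspur pays $43.

Efficient allocation: Umbra→Slot 6 ($131), Larkspur→Slot 2 ($141), Iris→Slot 1 ($53), Ridgeline→Slot 7 ($125); total welfare W = $450.
Larkspur receives Slot 2 at value $141, so the others get W − 141 = $309.
Without Larkspur: best allocation of the remaining 3 bidders over all 4 slots is Umbra→Slot 6 ($131), Iris→Slot 2 ($96), Ridgeline→Slot 7 ($125), total $352.
VCG payment = (others' best without Larkspur) − (others' welfare with Larkspur) = 352 − 309 = $43.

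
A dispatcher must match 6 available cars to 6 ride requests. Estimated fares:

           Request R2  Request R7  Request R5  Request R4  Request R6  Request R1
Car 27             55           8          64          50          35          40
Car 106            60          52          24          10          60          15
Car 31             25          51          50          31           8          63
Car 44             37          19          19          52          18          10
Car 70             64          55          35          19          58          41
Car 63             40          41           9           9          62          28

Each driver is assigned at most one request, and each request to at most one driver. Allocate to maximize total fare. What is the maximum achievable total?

Optimal: Car 27→Request R5 ($64), Car 106→Request R7 ($52), Car 31→Request R1 ($63), Car 44→Request R4 ($52), Car 70→Request R2 ($64), Car 63→Request R6 ($62) — total 64+52+63+52+64+62 = $357.
Row-greedy (each driver in turn takes its best remaining request) gives $338, worse by 19.
Swapping Car 106↔Car 70 (Car 106→Request R2 $60, Car 70→Request R7 $55) loses 1.
Every other assignment is strictly worse.

Max total: $357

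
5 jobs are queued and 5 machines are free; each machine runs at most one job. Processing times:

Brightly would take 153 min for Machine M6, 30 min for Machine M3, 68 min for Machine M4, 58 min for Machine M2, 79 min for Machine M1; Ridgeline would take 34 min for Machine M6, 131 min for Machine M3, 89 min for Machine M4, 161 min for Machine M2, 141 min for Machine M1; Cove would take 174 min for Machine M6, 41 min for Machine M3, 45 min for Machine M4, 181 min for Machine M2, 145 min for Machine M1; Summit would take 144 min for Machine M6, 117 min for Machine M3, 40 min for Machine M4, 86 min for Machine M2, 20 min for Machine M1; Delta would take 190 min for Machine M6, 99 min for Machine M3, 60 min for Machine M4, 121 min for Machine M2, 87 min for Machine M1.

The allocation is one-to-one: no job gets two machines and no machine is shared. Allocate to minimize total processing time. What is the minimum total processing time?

Treat this as an assignment problem: match each job to one machine.
Optimal: Brightly→Machine M2 (58 min), Ridgeline→Machine M6 (34 min), Cove→Machine M3 (41 min), Summit→Machine M1 (20 min), Delta→Machine M4 (60 min) — total 58+34+41+20+60 = 213 min.
Min-entry greedy (repeatedly take the single cheapest remaining cell) gives 250 min, worse by 37.
Every other assignment is strictly worse.

Minimum total: 213 min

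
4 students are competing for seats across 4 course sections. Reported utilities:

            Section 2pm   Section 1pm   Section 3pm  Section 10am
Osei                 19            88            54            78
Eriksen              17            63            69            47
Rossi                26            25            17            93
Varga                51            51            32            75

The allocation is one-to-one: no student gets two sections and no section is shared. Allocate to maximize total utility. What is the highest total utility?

Max total: 301 points

This is the linear assignment problem.
Optimal: Osei→Section 1pm (88 points), Eriksen→Section 3pm (69 points), Rossi→Section 10am (93 points), Varga→Section 2pm (51 points) — total 88+69+93+51 = 301 points.
No other one-to-one assignment exceeds 301 points.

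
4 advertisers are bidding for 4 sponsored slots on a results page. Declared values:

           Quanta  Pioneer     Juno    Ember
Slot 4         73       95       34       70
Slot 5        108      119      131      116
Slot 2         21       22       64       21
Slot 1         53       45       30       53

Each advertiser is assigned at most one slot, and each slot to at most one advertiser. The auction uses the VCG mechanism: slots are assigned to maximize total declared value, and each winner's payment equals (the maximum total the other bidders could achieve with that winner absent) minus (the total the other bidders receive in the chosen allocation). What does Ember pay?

Efficient allocation: Quanta→Slot 1 ($53), Pioneer→Slot 4 ($95), Juno→Slot 2 ($64), Ember→Slot 5 ($116); total welfare W = $328.
Ember receives Slot 5 at value $116, so the others get W − 116 = $212.
Without Ember: best allocation of the remaining 3 bidders over all 4 slots is Quanta→Slot 1 ($53), Pioneer→Slot 4 ($95), Juno→Slot 5 ($131), total $279.
VCG payment = (others' best without Ember) − (others' welfare with Ember) = 279 − 212 = $67.

Ember pays $67.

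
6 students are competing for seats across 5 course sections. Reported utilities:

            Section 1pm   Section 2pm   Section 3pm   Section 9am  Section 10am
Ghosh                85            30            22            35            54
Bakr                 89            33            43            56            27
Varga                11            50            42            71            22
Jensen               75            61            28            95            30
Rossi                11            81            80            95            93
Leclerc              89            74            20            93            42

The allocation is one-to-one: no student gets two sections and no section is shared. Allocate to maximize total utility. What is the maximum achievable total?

This is a one-to-one assignment (maximum-weight bipartite matching).
Optimal: Bakr→Section 1pm (89 points), Leclerc→Section 2pm (74 points), Varga→Section 3pm (42 points), Jensen→Section 9am (95 points), Rossi→Section 10am (93 points) — total 89+74+42+95+93 = 393 points.
Row-greedy (each student in turn takes its best remaining section) gives 301 points, worse by 92.
Next-best assignment: Bakr→Section 1pm, Leclerc→Section 2pm, Rossi→Section 3pm, Jensen→Section 9am, Ghosh→Section 10am = 392 points.
Checked against all permutations: 393 points is optimal.

Maximum total: 393 points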